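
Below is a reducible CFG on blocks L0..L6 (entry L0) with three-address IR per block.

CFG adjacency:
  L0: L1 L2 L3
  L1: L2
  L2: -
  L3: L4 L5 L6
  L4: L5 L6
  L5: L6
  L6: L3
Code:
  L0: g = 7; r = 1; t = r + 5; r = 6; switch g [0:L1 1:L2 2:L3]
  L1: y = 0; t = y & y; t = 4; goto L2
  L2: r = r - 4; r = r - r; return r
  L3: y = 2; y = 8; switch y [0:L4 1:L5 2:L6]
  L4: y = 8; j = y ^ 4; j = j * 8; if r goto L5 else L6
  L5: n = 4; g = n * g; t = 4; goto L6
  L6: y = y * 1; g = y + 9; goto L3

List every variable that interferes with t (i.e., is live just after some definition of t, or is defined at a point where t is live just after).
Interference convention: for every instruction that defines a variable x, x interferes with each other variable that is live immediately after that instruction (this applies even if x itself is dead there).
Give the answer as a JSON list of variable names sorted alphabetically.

Answer: ["g", "r", "y"]

Derivation:
Per-block:
  L0 def {g,r,t} use ∅
  L1 def {t,y} use ∅
  L2 def {r} use {r}
  L3 def {y} use ∅
  L4 def {j,y} use {r}
  L5 def {g,n,t} use {g}
  L6 def {g,y} use {y}

Live sets:
  L0 li=∅ lo={g,r}
  L1 li={r} lo={r}
  L2 li={r} lo=∅
  L3 li={g,r} lo={g,r,y}
  L4 li={g,r} lo={g,r,y}
  L5 li={g,r,y} lo={r,y}
  L6 li={r,y} lo={g,r}

Interfere edges:
  g — {j,n,r,t,y}
  j — {g,r,y}
  n — {g,r,y}
  r — {g,j,n,t,y}
  t — {g,r,y}
  y — {g,j,n,r,t}

N(t) = ["g", "r", "y"]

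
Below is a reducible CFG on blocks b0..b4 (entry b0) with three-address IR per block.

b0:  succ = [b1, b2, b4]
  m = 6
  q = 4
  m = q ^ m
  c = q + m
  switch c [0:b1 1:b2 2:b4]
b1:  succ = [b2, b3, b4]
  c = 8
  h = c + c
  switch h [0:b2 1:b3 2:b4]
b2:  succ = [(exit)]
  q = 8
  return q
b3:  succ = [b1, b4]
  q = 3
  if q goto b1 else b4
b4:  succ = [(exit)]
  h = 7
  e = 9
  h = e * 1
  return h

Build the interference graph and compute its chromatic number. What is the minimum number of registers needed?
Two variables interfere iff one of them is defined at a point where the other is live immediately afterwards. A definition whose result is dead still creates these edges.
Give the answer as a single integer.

Answer: 2

Working:
def/use:
  b0: {c,m,q} / ∅
  b1: {c,h} / ∅
  b2: {q} / ∅
  b3: {q} / ∅
  b4: {e,h} / ∅

Live sets:
  b0: in=∅ out=∅
  b1: in=∅ out=∅
  b2: in=∅ out=∅
  b3: in=∅ out=∅
  b4: in=∅ out=∅

Interfere edges:
  c: ∅
  e: ∅
  h: ∅
  m: {q}
  q: {m}

Chromatic number:
  {m,q} pairwise interfere (2-clique) ⇒ χ ≥ 2
  assign c→c0 e→c0 h→c0 m→c0 q→c1 — no edge inside a register ⇒ χ ≤ 2
  χ = 2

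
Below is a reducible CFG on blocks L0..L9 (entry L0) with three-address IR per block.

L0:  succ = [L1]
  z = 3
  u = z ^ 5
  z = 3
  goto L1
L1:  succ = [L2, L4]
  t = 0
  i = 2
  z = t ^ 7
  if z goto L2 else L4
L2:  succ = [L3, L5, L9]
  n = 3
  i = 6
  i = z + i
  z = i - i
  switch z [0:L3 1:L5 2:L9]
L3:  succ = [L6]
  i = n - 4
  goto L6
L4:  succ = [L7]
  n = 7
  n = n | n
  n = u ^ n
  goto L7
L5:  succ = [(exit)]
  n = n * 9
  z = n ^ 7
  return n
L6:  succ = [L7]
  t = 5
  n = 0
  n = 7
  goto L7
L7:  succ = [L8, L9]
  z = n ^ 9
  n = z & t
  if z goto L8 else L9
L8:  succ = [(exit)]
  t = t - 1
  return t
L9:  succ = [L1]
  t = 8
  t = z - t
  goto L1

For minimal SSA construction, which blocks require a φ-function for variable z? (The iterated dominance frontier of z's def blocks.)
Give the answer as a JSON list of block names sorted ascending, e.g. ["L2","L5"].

Answer: ["L1", "L7", "L9"]

Analysis:
idom tree: L1←L0 L2←L1 L3←L2 L4←L1 L5←L2 L6←L3 L7←L1 L8←L7 L9←L1
Dom∩ at merges:
  L1: preds {L0,L9}: {L0} ∩ {L0,L1,L9} = {L0}; idom=L0
  L7: preds {L4,L6}: {L0,L1,L4} ∩ {L0,L1,L2,L3,L6} = {L0,L1}; idom=L1
  L9: preds {L2,L7}: {L0,L1,L2} ∩ {L0,L1,L7} = {L0,L1}; idom=L1

DF derivation:
  L1←L0: walk · to L0
  L1←L9: walk L9→L1 to L0
  L7←L4: walk L4 to L1
  L7←L6: walk L6→L3→L2 to L1
  L9←L2: walk L2 to L1
  L9←L7: walk L7 to L1
  L0 → ∅
  L1 → {L1}
  L2 → {L7,L9}
  L3 → {L7}
  L4 → {L7}
  L5 → ∅
  L6 → {L7}
  L7 → {L9}
  L8 → ∅
  L9 → {L1}

φ for z: defs {L0,L1,L2,L5,L7}
  DF⁺ = {L1,L7,L9}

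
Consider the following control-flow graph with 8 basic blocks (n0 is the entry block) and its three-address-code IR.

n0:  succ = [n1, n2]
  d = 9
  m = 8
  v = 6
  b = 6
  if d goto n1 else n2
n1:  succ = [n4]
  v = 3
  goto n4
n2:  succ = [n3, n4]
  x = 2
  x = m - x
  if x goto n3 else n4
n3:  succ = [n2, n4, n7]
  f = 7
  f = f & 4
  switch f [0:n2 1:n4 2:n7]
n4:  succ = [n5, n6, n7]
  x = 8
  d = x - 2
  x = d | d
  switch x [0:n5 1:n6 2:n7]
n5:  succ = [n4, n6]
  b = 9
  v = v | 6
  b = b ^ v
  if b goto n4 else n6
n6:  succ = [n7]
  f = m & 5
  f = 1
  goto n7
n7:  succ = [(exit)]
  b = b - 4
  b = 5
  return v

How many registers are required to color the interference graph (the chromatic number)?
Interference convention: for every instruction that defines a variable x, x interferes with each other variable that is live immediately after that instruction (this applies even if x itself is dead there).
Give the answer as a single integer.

Answer: 4

Derivation:
def/use:
  n0 def {b,d,m,v} use ∅
  n1 def {v} use ∅
  n2 def {x} use {m}
  n3 def {f} use ∅
  n4 def {d,x} use ∅
  n5 def {b,v} use {v}
  n6 def {f} use {m}
  n7 def {b} use {b,v}

Backward fixpoint:
  live n0: ∅→{b,m,v}
  live n1: {b,m}→{b,m,v}
  live n2: {b,m,v}→{b,m,v}
  live n3: {b,m,v}→{b,m,v}
  live n4: {b,m,v}→{b,m,v}
  live n5: {m,v}→{b,m,v}
  live n6: {b,m,v}→{b,v}
  live n7: {b,v}→∅

Interfere edges:
  b: {d,f,m,v,x}
  d: {b,m,v}
  f: {b,m,v}
  m: {b,d,f,v,x}
  v: {b,d,f,m,x}
  x: {b,m,v}

Registers:
  {b,d,m,v} pairwise interfere (4-clique) ⇒ χ ≥ 4
  assign b→R0 d→R3 f→R3 m→R1 v→R2 x→R3 — no edge inside a register ⇒ χ ≤ 4
  χ = 4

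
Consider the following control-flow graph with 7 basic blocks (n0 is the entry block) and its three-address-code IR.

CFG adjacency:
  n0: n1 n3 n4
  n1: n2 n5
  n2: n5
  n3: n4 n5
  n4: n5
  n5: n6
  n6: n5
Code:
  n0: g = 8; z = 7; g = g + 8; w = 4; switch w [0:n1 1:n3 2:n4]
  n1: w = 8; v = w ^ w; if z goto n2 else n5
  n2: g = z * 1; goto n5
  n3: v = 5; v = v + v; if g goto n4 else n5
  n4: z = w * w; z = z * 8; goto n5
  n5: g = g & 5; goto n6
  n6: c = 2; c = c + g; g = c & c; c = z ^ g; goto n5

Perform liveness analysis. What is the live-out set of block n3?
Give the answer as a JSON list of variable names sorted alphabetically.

Block summaries:
  n0 def {g,w,z} use ∅
  n1 def {v,w} use {z}
  n2 def {g} use {z}
  n3 def {v} use {g}
  n4 def {z} use {w}
  n5 def {g} use {g}
  n6 def {c,g} use {g,z}

Liveness:
  live n0: ∅→{g,w,z}
  live n1: {g,z}→{g,z}
  live n2: {z}→{g,z}
  live n3: {g,w,z}→{g,w,z}
  live n4: {g,w}→{g,z}
  live n5: {g,z}→{g,z}
  live n6: {g,z}→{g,z}

live-out(n3) = ["g", "w", "z"]

Answer: ["g", "w", "z"]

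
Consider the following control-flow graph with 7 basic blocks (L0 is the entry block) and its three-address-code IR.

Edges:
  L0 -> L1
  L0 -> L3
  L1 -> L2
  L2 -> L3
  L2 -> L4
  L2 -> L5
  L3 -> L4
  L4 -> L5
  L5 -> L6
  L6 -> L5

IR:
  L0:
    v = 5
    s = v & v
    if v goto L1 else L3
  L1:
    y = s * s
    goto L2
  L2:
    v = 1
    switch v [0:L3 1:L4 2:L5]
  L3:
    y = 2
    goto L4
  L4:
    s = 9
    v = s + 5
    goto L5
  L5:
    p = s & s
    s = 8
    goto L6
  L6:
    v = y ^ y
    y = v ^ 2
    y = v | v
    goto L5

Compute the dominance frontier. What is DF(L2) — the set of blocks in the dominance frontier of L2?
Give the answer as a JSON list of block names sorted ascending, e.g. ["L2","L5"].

idom tree: L1←L0 L2←L1 L3←L0 L4←L0 L5←L0 L6←L5
Dom at joins:
  L3: preds {L0,L2}: {L0} ∩ {L0,L1,L2} = {L0}; idom=L0
  L4: preds {L2,L3}: {L0,L1,L2} ∩ {L0,L3} = {L0}; idom=L0
  L5: preds {L2,L4,L6}: {L0,L1,L2} ∩ {L0,L4} ∩ {L0,L5,L6} = {L0}; idom=L0

DF derivation:
  join L3 pred L0: · stop@L0
  join L3 pred L2: L2→L1 stop@L0
  join L4 pred L2: L2→L1 stop@L0
  join L4 pred L3: L3 stop@L0
  join L5 pred L2: L2→L1 stop@L0
  join L5 pred L4: L4 stop@L0
  join L5 pred L6: L6→L5 stop@L0
  L0: DF=∅
  L1: DF={L3,L4,L5}
  L2: DF={L3,L4,L5}
  L3: DF={L4}
  L4: DF={L5}
  L5: DF={L5}
  L6: DF={L5}

DF(L2) = ["L3", "L4", "L5"]

Answer: ["L3", "L4", "L5"]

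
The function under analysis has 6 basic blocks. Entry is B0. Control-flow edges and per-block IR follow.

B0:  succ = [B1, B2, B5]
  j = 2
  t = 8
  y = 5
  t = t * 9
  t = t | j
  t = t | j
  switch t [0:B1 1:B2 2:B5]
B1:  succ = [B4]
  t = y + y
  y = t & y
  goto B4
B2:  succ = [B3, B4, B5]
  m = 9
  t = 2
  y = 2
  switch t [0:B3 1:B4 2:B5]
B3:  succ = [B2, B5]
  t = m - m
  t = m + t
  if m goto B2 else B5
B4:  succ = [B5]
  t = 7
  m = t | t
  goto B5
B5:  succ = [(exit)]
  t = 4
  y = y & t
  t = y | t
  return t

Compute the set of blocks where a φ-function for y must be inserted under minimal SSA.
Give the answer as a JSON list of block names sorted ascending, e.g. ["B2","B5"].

Answer: ["B2", "B4", "B5"]

Derivation:
idom tree: B1←B0 B2←B0 B3←B2 B4←B0 B5←B0
Dom∩ at merges:
  B2: preds {B0,B3}: {B0} ∩ {B0,B2,B3} = {B0}; idom=B0
  B4: preds {B1,B2}: {B0,B1} ∩ {B0,B2} = {B0}; idom=B0
  B5: preds {B0,B2,B3,B4}: {B0} ∩ {B0,B2} ∩ {B0,B2,B3} ∩ {B0,B4} = {B0}; idom=B0

DF derivation:
  join B2 pred B0: · stop@B0
  join B2 pred B3: B3→B2 stop@B0
  join B4 pred B1: B1 stop@B0
  join B4 pred B2: B2 stop@B0
  join B5 pred B0: · stop@B0
  join B5 pred B2: B2 stop@B0
  join B5 pred B3: B3→B2 stop@B0
  join B5 pred B4: B4 stop@B0
  B0 → ∅
  B1 → {B4}
  B2 → {B2,B4,B5}
  B3 → {B2,B5}
  B4 → {B5}
  B5 → ∅

φ for y: defs {B0,B1,B2,B5}
  DF⁺ = {B2,B4,B5}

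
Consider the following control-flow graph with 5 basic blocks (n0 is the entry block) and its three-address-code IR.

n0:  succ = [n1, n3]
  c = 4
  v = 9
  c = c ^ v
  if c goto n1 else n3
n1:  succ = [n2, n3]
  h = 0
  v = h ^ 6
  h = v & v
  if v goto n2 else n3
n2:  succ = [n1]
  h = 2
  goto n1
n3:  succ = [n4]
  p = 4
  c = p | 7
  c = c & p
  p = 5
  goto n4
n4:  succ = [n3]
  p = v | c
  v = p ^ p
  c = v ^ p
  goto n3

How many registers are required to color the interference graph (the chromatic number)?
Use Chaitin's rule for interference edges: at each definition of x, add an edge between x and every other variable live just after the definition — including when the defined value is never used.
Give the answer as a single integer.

Answer: 3

Derivation:
def/use:
  n0: def={c,v} ue=∅
  n1: def={h,v} ue=∅
  n2: def={h} ue=∅
  n3: def={c,p} ue=∅
  n4: def={c,p,v} ue={c,v}

Live sets:
  n0: in=∅ out={v}
  n1: in=∅ out={v}
  n2: in=∅ out=∅
  n3: in={v} out={c,v}
  n4: in={c,v} out={v}

Conflict graph:
  c↔{p,v}
  h↔{v}
  p↔{c,v}
  v↔{c,h,p}

Colouring:
  {c,p,v} pairwise interfere (3-clique) ⇒ χ ≥ 3
  assign c→c1 h→c1 p→c2 v→c0 — no edge inside a register ⇒ χ ≤ 3
  χ = 3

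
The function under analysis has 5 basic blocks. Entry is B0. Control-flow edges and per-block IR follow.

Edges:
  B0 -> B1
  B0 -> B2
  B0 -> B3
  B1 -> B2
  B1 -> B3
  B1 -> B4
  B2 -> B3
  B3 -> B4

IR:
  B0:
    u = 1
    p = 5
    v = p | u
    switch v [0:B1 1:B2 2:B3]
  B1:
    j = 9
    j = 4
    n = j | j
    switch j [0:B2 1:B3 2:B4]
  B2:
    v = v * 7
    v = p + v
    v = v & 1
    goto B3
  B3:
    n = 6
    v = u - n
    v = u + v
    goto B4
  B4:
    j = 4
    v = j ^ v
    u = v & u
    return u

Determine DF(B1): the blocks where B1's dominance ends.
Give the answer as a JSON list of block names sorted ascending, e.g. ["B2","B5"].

idom tree: B1←B0 B2←B0 B3←B0 B4←B0
Join-block Dom:
  B2: preds {B0,B1}: {B0} ∩ {B0,B1} = {B0}; idom=B0
  B3: preds {B0,B1,B2}: {B0} ∩ {B0,B1} ∩ {B0,B2} = {B0}; idom=B0
  B4: preds {B1,B3}: {B0,B1} ∩ {B0,B3} = {B0}; idom=B0

DF derivation:
  B2←B0: walk · to B0
  B2←B1: walk B1 to B0
  B3←B0: walk · to B0
  B3←B1: walk B1 to B0
  B3←B2: walk B2 to B0
  B4←B1: walk B1 to B0
  B4←B3: walk B3 to B0
  B0: DF=∅
  B1: DF={B2,B3,B4}
  B2: DF={B3}
  B3: DF={B4}
  B4: DF=∅

DF(B1) = ["B2", "B3", "B4"]

Answer: ["B2", "B3", "B4"]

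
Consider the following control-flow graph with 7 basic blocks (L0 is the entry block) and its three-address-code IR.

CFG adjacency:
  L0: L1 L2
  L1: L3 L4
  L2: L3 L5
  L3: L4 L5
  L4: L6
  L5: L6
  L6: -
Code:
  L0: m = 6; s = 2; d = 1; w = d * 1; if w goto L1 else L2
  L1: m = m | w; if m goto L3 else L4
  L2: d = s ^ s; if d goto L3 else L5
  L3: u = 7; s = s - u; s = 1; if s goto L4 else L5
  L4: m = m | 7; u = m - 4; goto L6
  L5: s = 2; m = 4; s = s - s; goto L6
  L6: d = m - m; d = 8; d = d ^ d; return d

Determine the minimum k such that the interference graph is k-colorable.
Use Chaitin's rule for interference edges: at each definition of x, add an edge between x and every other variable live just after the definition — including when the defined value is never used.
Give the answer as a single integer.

Answer: 3

Derivation:
Block summaries:
  L0: def={d,m,s,w} ue=∅
  L1: def={m} ue={m,w}
  L2: def={d} ue={s}
  L3: def={s,u} ue={s}
  L4: def={m,u} ue={m}
  L5: def={m,s} ue=∅
  L6: def={d} ue={m}

Live sets:
  L0 li=∅ lo={m,s,w}
  L1 li={m,s,w} lo={m,s}
  L2 li={m,s} lo={m,s}
  L3 li={m,s} lo={m}
  L4 li={m} lo={m}
  L5 li=∅ lo={m}
  L6 li={m} lo=∅

Interference:
  d: {m,s}
  m: {d,s,u,w}
  s: {d,m,u,w}
  u: {m,s}
  w: {m,s}

Registers:
  clique {d,m,s} ⇒ need ≥ 3
  assign d→c2 m→c0 s→c1 u→c2 w→c2 — no edge inside a register ⇒ χ ≤ 3
  χ = 3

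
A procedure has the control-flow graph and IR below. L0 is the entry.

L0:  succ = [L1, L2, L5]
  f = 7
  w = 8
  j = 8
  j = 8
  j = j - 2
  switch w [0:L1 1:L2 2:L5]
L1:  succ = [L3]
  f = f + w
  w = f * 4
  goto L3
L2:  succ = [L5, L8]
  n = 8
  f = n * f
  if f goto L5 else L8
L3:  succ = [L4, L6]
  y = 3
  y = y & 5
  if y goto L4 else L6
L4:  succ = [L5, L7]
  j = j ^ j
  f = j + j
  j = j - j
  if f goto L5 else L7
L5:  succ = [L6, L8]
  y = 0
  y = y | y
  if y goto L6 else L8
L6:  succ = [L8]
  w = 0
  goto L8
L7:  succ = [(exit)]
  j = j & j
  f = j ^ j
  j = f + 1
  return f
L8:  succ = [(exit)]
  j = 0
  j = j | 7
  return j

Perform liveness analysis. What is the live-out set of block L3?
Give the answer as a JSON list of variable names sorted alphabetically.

Answer: ["j"]

Working:
def/use:
  L0 def {f,j,w} use ∅
  L1 def {f,w} use {f,w}
  L2 def {f,n} use {f}
  L3 def {y} use ∅
  L4 def {f,j} use {j}
  L5 def {y} use ∅
  L6 def {w} use ∅
  L7 def {f,j} use {j}
  L8 def {j} use ∅

Liveness:
  live L0: ∅→{f,j,w}
  live L1: {f,j,w}→{j}
  live L2: {f}→∅
  live L3: {j}→{j}
  live L4: {j}→{j}
  live L5: ∅→∅
  live L6: ∅→∅
  live L7: {j}→∅
  live L8: ∅→∅

live-out(L3) = ["j"]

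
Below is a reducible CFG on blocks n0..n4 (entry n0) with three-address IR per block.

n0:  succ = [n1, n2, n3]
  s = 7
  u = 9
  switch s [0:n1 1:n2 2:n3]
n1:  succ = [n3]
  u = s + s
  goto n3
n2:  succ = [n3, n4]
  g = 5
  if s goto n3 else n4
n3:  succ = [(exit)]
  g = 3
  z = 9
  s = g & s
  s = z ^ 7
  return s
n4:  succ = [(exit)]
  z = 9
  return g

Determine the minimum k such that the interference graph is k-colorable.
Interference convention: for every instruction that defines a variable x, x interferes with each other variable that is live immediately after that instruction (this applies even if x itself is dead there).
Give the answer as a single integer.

def/use:
  n0: def={s,u} ue=∅
  n1: def={u} ue={s}
  n2: def={g} ue={s}
  n3: def={g,s,z} ue={s}
  n4: def={z} ue={g}

Live sets:
  n0 li=∅ lo={s}
  n1 li={s} lo={s}
  n2 li={s} lo={g,s}
  n3 li={s} lo=∅
  n4 li={g} lo=∅

Interfere edges:
  g: {s,z}
  s: {g,u,z}
  u: {s}
  z: {g,s}

Colouring:
  clique {g,s,z} ⇒ need ≥ 3
  3-colouring: R0={s}  R1={g,u}  R2={z}
  χ = 3

Answer: 3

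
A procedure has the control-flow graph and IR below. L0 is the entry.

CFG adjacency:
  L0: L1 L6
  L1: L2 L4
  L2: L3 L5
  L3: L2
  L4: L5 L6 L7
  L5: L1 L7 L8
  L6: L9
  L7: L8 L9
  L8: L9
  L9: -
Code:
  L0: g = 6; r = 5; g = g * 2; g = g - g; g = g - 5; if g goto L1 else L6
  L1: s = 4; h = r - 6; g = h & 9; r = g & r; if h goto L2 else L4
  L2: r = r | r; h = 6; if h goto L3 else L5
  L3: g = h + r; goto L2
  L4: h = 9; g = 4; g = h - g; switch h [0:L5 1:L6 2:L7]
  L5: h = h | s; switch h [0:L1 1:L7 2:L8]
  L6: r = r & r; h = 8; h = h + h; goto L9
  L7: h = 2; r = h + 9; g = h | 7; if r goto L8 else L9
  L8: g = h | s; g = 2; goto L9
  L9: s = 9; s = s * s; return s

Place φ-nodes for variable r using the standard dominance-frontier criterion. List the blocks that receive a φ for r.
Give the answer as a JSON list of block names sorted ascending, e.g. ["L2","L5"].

idom tree: L1←L0 L2←L1 L3←L2 L4←L1 L5←L1 L6←L0 L7←L1 L8←L1 L9←L0
Dom∩ at merges:
  L1: preds {L0,L5}: {L0} ∩ {L0,L1,L5} = {L0}; idom=L0
  L2: preds {L1,L3}: {L0,L1} ∩ {L0,L1,L2,L3} = {L0,L1}; idom=L1
  L5: preds {L2,L4}: {L0,L1,L2} ∩ {L0,L1,L4} = {L0,L1}; idom=L1
  L6: preds {L0,L4}: {L0} ∩ {L0,L1,L4} = {L0}; idom=L0
  L7: preds {L4,L5}: {L0,L1,L4} ∩ {L0,L1,L5} = {L0,L1}; idom=L1
  L8: preds {L5,L7}: {L0,L1,L5} ∩ {L0,L1,L7} = {L0,L1}; idom=L1
  L9: preds {L6,L7,L8}: {L0,L6} ∩ {L0,L1,L7} ∩ {L0,L1,L8} = {L0}; idom=L0

DF walk-up:
  join L1 pred L0: · stop@L0
  join L1 pred L5: L5→L1 stop@L0
  join L2 pred L1: · stop@L1
  join L2 pred L3: L3→L2 stop@L1
  join L5 pred L2: L2 stop@L1
  join L5 pred L4: L4 stop@L1
  join L6 pred L0: · stop@L0
  join L6 pred L4: L4→L1 stop@L0
  join L7 pred L4: L4 stop@L1
  join L7 pred L5: L5 stop@L1
  join L8 pred L5: L5 stop@L1
  join L8 pred L7: L7 stop@L1
  join L9 pred L6: L6 stop@L0
  join L9 pred L7: L7→L1 stop@L0
  join L9 pred L8: L8→L1 stop@L0
  DF(L0)=∅
  DF(L1)={L1,L6,L9}
  DF(L2)={L2,L5}
  DF(L3)={L2}
  DF(L4)={L5,L6,L7}
  DF(L5)={L1,L7,L8}
  DF(L6)={L9}
  DF(L7)={L8,L9}
  DF(L8)={L9}
  DF(L9)=∅

φ for r: defs {L0,L1,L2,L6,L7}
  DF⁺ = {L1,L2,L5,L6,L7,L8,L9}

Answer: ["L1", "L2", "L5", "L6", "L7", "L8", "L9"]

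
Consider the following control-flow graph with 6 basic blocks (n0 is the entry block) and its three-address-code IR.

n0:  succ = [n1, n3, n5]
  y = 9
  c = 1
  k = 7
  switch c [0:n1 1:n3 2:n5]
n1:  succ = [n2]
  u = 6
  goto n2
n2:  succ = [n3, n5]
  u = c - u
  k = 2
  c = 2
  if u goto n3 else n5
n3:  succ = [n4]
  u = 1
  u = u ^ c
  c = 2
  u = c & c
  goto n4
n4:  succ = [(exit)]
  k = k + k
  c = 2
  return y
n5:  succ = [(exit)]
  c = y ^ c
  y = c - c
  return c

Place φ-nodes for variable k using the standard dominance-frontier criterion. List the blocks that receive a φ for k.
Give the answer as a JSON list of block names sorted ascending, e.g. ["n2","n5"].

idom tree: n1←n0 n2←n1 n3←n0 n4←n3 n5←n0
Dom at joins:
  n3: preds {n0,n2}: {n0} ∩ {n0,n1,n2} = {n0}; idom=n0
  n5: preds {n0,n2}: {n0} ∩ {n0,n1,n2} = {n0}; idom=n0

DF derivation:
  n3←n0: walk · to n0
  n3←n2: walk n2→n1 to n0
  n5←n0: walk · to n0
  n5←n2: walk n2→n1 to n0
  n0 → ∅
  n1 → {n3,n5}
  n2 → {n3,n5}
  n3 → ∅
  n4 → ∅
  n5 → ∅

φ for k: defs {n0,n2,n4}
  DF⁺ = {n3,n5}

Answer: ["n3", "n5"]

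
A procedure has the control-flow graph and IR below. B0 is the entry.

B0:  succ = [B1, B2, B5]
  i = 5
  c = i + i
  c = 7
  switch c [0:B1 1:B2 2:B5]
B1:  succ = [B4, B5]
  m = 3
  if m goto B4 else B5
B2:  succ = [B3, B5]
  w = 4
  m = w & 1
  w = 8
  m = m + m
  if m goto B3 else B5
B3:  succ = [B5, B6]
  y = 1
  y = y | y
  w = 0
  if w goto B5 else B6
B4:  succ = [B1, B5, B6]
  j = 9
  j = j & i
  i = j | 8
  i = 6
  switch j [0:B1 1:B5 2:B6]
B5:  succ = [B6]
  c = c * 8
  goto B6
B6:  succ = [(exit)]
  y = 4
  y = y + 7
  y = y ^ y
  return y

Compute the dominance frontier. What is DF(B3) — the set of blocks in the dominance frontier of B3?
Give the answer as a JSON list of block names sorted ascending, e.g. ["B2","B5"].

idom tree: B1←B0 B2←B0 B3←B2 B4←B1 B5←B0 B6←B0
Dom∩ at merges:
  B1: preds {B0,B4}: {B0} ∩ {B0,B1,B4} = {B0}; idom=B0
  B5: preds {B0,B1,B2,B3,B4}: {B0} ∩ {B0,B1} ∩ {B0,B2} ∩ {B0,B2,B3} ∩ {B0,B1,B4} = {B0}; idom=B0
  B6: preds {B3,B4,B5}: {B0,B2,B3} ∩ {B0,B1,B4} ∩ {B0,B5} = {B0}; idom=B0

DF walk-up:
  B1←B0: walk · to B0
  B1←B4: walk B4→B1 to B0
  B5←B0: walk · to B0
  B5←B1: walk B1 to B0
  B5←B2: walk B2 to B0
  B5←B3: walk B3→B2 to B0
  B5←B4: walk B4→B1 to B0
  B6←B3: walk B3→B2 to B0
  B6←B4: walk B4→B1 to B0
  B6←B5: walk B5 to B0
  DF(B0)=∅
  DF(B1)={B1,B5,B6}
  DF(B2)={B5,B6}
  DF(B3)={B5,B6}
  DF(B4)={B1,B5,B6}
  DF(B5)={B6}
  DF(B6)=∅

DF(B3) = ["B5", "B6"]

Answer: ["B5", "B6"]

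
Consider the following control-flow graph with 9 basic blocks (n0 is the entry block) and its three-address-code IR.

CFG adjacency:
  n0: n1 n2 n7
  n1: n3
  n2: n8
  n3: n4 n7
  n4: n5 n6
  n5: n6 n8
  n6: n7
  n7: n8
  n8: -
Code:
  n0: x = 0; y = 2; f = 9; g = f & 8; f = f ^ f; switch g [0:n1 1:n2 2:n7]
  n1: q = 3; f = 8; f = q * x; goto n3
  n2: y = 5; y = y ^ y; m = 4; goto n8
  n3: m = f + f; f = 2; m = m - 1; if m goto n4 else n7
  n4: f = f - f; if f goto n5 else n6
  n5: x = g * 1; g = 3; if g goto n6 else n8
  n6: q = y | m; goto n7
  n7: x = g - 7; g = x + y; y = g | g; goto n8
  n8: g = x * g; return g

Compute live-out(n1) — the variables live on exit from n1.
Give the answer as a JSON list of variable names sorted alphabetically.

Per-block:
  n0: def={f,g,x,y} ue=∅
  n1: def={f,q} ue={x}
  n2: def={m,y} ue=∅
  n3: def={f,m} ue={f}
  n4: def={f} ue={f}
  n5: def={g,x} ue={g}
  n6: def={q} ue={m,y}
  n7: def={g,x,y} ue={g,y}
  n8: def={g} ue={g,x}

Backward fixpoint:
  live n0: ∅→{g,x,y}
  live n1: {g,x,y}→{f,g,y}
  live n2: {g,x}→{g,x}
  live n3: {f,g,y}→{f,g,m,y}
  live n4: {f,g,m,y}→{g,m,y}
  live n5: {g,m,y}→{g,m,x,y}
  live n6: {g,m,y}→{g,y}
  live n7: {g,y}→{g,x}
  live n8: {g,x}→∅

live-out(n1) = ["f", "g", "y"]

Answer: ["f", "g", "y"]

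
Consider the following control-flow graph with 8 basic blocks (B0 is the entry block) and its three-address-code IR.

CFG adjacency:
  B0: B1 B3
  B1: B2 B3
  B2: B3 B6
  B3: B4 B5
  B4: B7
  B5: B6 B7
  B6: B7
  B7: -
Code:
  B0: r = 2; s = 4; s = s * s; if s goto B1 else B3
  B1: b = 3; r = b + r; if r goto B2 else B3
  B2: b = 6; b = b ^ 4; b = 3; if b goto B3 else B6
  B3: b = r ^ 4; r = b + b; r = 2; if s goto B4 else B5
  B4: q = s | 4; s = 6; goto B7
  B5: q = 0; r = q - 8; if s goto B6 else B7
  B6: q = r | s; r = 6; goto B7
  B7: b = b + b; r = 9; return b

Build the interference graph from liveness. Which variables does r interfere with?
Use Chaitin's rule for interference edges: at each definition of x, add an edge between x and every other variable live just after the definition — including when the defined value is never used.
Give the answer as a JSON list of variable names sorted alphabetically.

Block summaries:
  B0: def={r,s} ue=∅
  B1: def={b,r} ue={r}
  B2: def={b} ue=∅
  B3: def={b,r} ue={r,s}
  B4: def={q,s} ue={s}
  B5: def={q,r} ue={s}
  B6: def={q,r} ue={r,s}
  B7: def={b,r} ue={b}

Liveness:
  B0 li=∅ lo={r,s}
  B1 li={r,s} lo={r,s}
  B2 li={r,s} lo={b,r,s}
  B3 li={r,s} lo={b,s}
  B4 li={b,s} lo={b}
  B5 li={b,s} lo={b,r,s}
  B6 li={b,r,s} lo={b}
  B7 li={b} lo=∅

Conflict graph:
  b: {q,r,s}
  q: {b,s}
  r: {b,s}
  s: {b,q,r}

N(r) = ["b", "s"]

Answer: ["b", "s"]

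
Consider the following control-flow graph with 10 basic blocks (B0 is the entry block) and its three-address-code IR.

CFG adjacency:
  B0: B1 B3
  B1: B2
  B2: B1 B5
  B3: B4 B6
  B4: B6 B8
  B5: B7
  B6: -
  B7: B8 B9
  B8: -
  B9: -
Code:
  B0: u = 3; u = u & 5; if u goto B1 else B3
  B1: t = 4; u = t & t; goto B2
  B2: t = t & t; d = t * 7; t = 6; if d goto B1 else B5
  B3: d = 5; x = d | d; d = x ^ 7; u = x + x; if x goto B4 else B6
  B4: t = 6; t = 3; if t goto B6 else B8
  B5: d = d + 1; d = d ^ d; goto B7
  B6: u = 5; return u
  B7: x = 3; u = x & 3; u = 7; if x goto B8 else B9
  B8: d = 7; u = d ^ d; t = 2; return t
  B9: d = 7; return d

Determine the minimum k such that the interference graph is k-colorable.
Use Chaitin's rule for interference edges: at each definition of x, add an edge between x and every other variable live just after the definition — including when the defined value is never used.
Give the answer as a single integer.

Per-block:
  B0 def {u} use ∅
  B1 def {t,u} use ∅
  B2 def {d,t} use {t}
  B3 def {d,u,x} use ∅
  B4 def {t} use ∅
  B5 def {d} use {d}
  B6 def {u} use ∅
  B7 def {u,x} use ∅
  B8 def {d,t,u} use ∅
  B9 def {d} use ∅

Live sets:
  B0: in=∅ out=∅
  B1: in=∅ out={t}
  B2: in={t} out={d}
  B3: in=∅ out=∅
  B4: in=∅ out=∅
  B5: in={d} out=∅
  B6: in=∅ out=∅
  B7: in=∅ out=∅
  B8: in=∅ out=∅
  B9: in=∅ out=∅

Conflict graph:
  d — {t,x}
  t — {d,u}
  u — {t,x}
  x — {d,u}

Chromatic number:
  {d,t} pairwise interfere (2-clique) ⇒ χ ≥ 2
  2-colouring: r0={d,u}  r1={t,x}
  χ = 2

Answer: 2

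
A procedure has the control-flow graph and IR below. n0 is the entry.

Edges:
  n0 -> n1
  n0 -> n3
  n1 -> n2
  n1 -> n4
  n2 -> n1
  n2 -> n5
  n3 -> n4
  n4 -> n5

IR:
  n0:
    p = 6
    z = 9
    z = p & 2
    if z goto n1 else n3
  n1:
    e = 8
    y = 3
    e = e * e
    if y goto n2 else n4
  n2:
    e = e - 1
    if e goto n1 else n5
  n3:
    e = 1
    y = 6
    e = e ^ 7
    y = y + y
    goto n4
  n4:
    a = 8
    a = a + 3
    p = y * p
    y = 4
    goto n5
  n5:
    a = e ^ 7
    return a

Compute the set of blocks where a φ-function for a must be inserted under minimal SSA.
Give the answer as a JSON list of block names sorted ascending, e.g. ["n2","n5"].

idom tree: n1←n0 n2←n1 n3←n0 n4←n0 n5←n0
Dom at joins:
  n1: preds {n0,n2}: {n0} ∩ {n0,n1,n2} = {n0}; idom=n0
  n4: preds {n1,n3}: {n0,n1} ∩ {n0,n3} = {n0}; idom=n0
  n5: preds {n2,n4}: {n0,n1,n2} ∩ {n0,n4} = {n0}; idom=n0

DF derivation:
  n1←n0: walk · to n0
  n1←n2: walk n2→n1 to n0
  n4←n1: walk n1 to n0
  n4←n3: walk n3 to n0
  n5←n2: walk n2→n1 to n0
  n5←n4: walk n4 to n0
  n0 → ∅
  n1 → {n1,n4,n5}
  n2 → {n1,n5}
  n3 → {n4}
  n4 → {n5}
  n5 → ∅

φ for a: defs {n4,n5}
  DF⁺ = {n5}

Answer: ["n5"]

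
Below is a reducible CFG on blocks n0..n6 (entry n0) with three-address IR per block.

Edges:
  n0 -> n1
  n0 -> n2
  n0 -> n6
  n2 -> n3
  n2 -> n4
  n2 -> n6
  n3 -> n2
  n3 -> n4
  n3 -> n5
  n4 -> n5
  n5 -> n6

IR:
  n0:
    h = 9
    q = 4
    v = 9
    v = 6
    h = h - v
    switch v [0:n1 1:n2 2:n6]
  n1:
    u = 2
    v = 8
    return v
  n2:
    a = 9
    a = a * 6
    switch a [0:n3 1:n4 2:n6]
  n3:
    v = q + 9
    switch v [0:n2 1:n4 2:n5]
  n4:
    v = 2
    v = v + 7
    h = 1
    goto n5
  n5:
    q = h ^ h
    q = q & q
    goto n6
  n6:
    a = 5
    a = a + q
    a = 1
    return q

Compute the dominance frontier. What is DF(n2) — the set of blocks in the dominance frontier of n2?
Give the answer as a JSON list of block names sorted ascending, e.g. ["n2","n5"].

idom tree: n1←n0 n2←n0 n3←n2 n4←n2 n5←n2 n6←n0
Join-block Dom:
  n2: preds {n0,n3}: {n0} ∩ {n0,n2,n3} = {n0}; idom=n0
  n4: preds {n2,n3}: {n0,n2} ∩ {n0,n2,n3} = {n0,n2}; idom=n2
  n5: preds {n3,n4}: {n0,n2,n3} ∩ {n0,n2,n4} = {n0,n2}; idom=n2
  n6: preds {n0,n2,n5}: {n0} ∩ {n0,n2} ∩ {n0,n2,n5} = {n0}; idom=n0

Frontier:
  join n2 pred n0: · stop@n0
  join n2 pred n3: n3→n2 stop@n0
  join n4 pred n2: · stop@n2
  join n4 pred n3: n3 stop@n2
  join n5 pred n3: n3 stop@n2
  join n5 pred n4: n4 stop@n2
  join n6 pred n0: · stop@n0
  join n6 pred n2: n2 stop@n0
  join n6 pred n5: n5→n2 stop@n0
  n0: DF=∅
  n1: DF=∅
  n2: DF={n2,n6}
  n3: DF={n2,n4,n5}
  n4: DF={n5}
  n5: DF={n6}
  n6: DF=∅

DF(n2) = ["n2", "n6"]

Answer: ["n2", "n6"]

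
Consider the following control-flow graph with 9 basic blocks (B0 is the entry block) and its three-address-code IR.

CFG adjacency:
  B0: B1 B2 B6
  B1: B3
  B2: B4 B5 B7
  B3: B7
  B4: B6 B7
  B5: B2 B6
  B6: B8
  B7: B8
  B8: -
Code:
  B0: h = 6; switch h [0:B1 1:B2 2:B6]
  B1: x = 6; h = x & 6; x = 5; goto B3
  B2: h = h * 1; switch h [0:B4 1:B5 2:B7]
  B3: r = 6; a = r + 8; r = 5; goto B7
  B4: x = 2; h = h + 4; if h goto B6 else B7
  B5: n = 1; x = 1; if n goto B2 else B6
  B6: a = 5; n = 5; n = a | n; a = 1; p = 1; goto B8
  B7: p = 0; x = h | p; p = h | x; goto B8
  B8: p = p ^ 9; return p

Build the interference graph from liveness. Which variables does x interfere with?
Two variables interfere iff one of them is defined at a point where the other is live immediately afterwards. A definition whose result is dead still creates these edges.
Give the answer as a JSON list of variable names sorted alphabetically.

def/use:
  B0: {h} / ∅
  B1: {h,x} / ∅
  B2: {h} / {h}
  B3: {a,r} / ∅
  B4: {h,x} / {h}
  B5: {n,x} / ∅
  B6: {a,n,p} / ∅
  B7: {p,x} / {h}
  B8: {p} / {p}

Live sets:
  B0: in=∅ out={h}
  B1: in=∅ out={h}
  B2: in={h} out={h}
  B3: in={h} out={h}
  B4: in={h} out={h}
  B5: in={h} out={h}
  B6: in=∅ out={p}
  B7: in={h} out={p}
  B8: in={p} out=∅

Conflict graph:
  a — {h,n}
  h — {a,n,p,r,x}
  n — {a,h,x}
  p — {h}
  r — {h}
  x — {h,n}

N(x) = ["h", "n"]

Answer: ["h", "n"]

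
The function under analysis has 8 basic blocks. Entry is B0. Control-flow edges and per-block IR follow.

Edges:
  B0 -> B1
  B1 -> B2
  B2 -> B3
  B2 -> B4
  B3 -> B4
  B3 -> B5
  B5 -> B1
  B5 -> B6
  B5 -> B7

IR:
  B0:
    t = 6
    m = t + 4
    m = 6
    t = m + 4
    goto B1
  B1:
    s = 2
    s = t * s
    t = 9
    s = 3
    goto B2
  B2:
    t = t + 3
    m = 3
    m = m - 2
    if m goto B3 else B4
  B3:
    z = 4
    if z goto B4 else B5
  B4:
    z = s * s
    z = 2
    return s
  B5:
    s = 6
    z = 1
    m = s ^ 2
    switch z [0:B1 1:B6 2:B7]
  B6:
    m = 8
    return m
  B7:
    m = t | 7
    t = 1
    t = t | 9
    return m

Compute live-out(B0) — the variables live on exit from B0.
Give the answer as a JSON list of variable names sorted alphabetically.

Per-block:
  B0 def {m,t} use ∅
  B1 def {s,t} use {t}
  B2 def {m,t} use {t}
  B3 def {z} use ∅
  B4 def {z} use {s}
  B5 def {m,s,z} use ∅
  B6 def {m} use ∅
  B7 def {m,t} use {t}

Backward fixpoint:
  B0: in=∅ out={t}
  B1: in={t} out={s,t}
  B2: in={s,t} out={s,t}
  B3: in={s,t} out={s,t}
  B4: in={s} out=∅
  B5: in={t} out={t}
  B6: in=∅ out=∅
  B7: in={t} out=∅

live-out(B0) = ["t"]

Answer: ["t"]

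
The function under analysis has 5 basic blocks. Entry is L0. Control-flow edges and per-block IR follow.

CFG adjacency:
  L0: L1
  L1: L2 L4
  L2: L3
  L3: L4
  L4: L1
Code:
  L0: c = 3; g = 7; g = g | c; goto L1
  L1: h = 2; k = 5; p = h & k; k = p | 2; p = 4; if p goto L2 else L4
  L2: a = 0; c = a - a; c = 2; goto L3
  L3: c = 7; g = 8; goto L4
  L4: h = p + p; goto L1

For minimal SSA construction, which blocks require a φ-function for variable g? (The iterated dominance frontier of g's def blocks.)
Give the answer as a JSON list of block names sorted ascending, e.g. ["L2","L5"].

idom tree: L1←L0 L2←L1 L3←L2 L4←L1
Dom∩ at merges:
  L1: preds {L0,L4}: {L0} ∩ {L0,L1,L4} = {L0}; idom=L0
  L4: preds {L1,L3}: {L0,L1} ∩ {L0,L1,L2,L3} = {L0,L1}; idom=L1

Frontier:
  L1←L0: walk · to L0
  L1←L4: walk L4→L1 to L0
  L4←L1: walk · to L1
  L4←L3: walk L3→L2 to L1
  DF(L0)=∅
  DF(L1)={L1}
  DF(L2)={L4}
  DF(L3)={L4}
  DF(L4)={L1}

φ for g: defs {L0,L3}
  DF⁺ = {L1,L4}

Answer: ["L1", "L4"]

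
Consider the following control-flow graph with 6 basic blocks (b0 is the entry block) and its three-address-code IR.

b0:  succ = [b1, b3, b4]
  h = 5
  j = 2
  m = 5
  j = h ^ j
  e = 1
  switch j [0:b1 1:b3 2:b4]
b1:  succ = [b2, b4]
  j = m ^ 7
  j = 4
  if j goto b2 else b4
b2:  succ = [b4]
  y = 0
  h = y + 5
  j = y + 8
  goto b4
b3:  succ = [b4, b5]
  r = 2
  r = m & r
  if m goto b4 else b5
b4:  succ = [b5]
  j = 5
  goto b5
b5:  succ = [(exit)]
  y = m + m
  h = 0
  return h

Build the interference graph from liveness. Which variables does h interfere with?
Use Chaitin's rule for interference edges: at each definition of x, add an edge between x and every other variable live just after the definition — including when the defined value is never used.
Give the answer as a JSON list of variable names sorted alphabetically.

Block summaries:
  b0: {e,h,j,m} / ∅
  b1: {j} / {m}
  b2: {h,j,y} / ∅
  b3: {r} / {m}
  b4: {j} / ∅
  b5: {h,y} / {m}

Live sets:
  b0 li=∅ lo={m}
  b1 li={m} lo={m}
  b2 li={m} lo={m}
  b3 li={m} lo={m}
  b4 li={m} lo={m}
  b5 li={m} lo=∅

Interfere edges:
  e — {j,m}
  h — {j,m,y}
  j — {e,h,m}
  m — {e,h,j,r,y}
  r — {m}
  y — {h,m}

N(h) = ["j", "m", "y"]

Answer: ["j", "m", "y"]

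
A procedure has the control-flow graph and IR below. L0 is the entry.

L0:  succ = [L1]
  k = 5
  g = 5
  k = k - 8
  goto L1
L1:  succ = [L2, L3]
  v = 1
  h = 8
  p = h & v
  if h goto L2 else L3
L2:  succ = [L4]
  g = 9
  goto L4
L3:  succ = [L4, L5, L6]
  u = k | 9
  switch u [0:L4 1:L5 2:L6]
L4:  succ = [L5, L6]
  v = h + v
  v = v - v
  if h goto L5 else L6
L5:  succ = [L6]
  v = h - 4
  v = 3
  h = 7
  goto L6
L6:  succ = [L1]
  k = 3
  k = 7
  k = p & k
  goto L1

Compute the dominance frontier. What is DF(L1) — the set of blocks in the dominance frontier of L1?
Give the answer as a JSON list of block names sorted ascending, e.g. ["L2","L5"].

idom tree: L1←L0 L2←L1 L3←L1 L4←L1 L5←L1 L6←L1
Join-block Dom:
  L1: preds {L0,L6}: {L0} ∩ {L0,L1,L6} = {L0}; idom=L0
  L4: preds {L2,L3}: {L0,L1,L2} ∩ {L0,L1,L3} = {L0,L1}; idom=L1
  L5: preds {L3,L4}: {L0,L1,L3} ∩ {L0,L1,L4} = {L0,L1}; idom=L1
  L6: preds {L3,L4,L5}: {L0,L1,L3} ∩ {L0,L1,L4} ∩ {L0,L1,L5} = {L0,L1}; idom=L1

DF derivation:
  join L1 pred L0: · stop@L0
  join L1 pred L6: L6→L1 stop@L0
  join L4 pred L2: L2 stop@L1
  join L4 pred L3: L3 stop@L1
  join L5 pred L3: L3 stop@L1
  join L5 pred L4: L4 stop@L1
  join L6 pred L3: L3 stop@L1
  join L6 pred L4: L4 stop@L1
  join L6 pred L5: L5 stop@L1
  DF(L0)=∅
  DF(L1)={L1}
  DF(L2)={L4}
  DF(L3)={L4,L5,L6}
  DF(L4)={L5,L6}
  DF(L5)={L6}
  DF(L6)={L1}

DF(L1) = ["L1"]

Answer: ["L1"]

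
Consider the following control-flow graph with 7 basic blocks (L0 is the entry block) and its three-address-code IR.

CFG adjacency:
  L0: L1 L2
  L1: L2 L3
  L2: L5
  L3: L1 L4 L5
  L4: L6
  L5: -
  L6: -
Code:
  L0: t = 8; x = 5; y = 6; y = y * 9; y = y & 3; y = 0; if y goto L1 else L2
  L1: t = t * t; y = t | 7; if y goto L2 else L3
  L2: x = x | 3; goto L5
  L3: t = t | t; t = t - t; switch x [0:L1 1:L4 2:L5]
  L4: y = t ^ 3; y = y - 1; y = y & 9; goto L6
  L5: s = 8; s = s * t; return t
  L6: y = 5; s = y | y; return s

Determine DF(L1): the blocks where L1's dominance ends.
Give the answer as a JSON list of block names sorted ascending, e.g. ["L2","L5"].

idom tree: L1←L0 L2←L0 L3←L1 L4←L3 L5←L0 L6←L4
Join-block Dom:
  L1: preds {L0,L3}: {L0} ∩ {L0,L1,L3} = {L0}; idom=L0
  L2: preds {L0,L1}: {L0} ∩ {L0,L1} = {L0}; idom=L0
  L5: preds {L2,L3}: {L0,L2} ∩ {L0,L1,L3} = {L0}; idom=L0

DF walk-up:
  join L1 pred L0: · stop@L0
  join L1 pred L3: L3→L1 stop@L0
  join L2 pred L0: · stop@L0
  join L2 pred L1: L1 stop@L0
  join L5 pred L2: L2 stop@L0
  join L5 pred L3: L3→L1 stop@L0
  L0 → ∅
  L1 → {L1,L2,L5}
  L2 → {L5}
  L3 → {L1,L5}
  L4 → ∅
  L5 → ∅
  L6 → ∅

DF(L1) = ["L1", "L2", "L5"]

Answer: ["L1", "L2", "L5"]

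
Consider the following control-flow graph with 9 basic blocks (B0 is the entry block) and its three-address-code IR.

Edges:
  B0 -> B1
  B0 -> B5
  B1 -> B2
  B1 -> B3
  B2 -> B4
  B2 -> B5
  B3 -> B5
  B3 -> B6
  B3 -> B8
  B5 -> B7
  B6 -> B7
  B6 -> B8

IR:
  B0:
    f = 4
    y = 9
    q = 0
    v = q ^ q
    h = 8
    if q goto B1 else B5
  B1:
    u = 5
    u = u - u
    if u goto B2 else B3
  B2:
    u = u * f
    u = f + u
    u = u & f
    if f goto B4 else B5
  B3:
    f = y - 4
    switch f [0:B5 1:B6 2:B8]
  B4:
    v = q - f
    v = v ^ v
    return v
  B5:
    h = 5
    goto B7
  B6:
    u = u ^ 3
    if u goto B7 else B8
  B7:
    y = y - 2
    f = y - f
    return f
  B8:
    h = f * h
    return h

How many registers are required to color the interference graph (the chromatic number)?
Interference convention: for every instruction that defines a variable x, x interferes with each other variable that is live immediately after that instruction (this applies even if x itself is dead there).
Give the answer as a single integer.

Answer: 5

Working:
Block summaries:
  B0: {f,h,q,v,y} / ∅
  B1: {u} / ∅
  B2: {u} / {f,u}
  B3: {f} / {y}
  B4: {v} / {f,q}
  B5: {h} / ∅
  B6: {u} / {u}
  B7: {f,y} / {f,y}
  B8: {h} / {f,h}

Backward fixpoint:
  B0 li=∅ lo={f,h,q,y}
  B1 li={f,h,q,y} lo={f,h,q,u,y}
  B2 li={f,q,u,y} lo={f,q,y}
  B3 li={h,u,y} lo={f,h,u,y}
  B4 li={f,q} lo=∅
  B5 li={f,y} lo={f,y}
  B6 li={f,h,u,y} lo={f,h,y}
  B7 li={f,y} lo=∅
  B8 li={f,h} lo=∅

Interfere edges:
  f: {h,q,u,v,y}
  h: {f,q,u,y}
  q: {f,h,u,v,y}
  u: {f,h,q,y}
  v: {f,q,y}
  y: {f,h,q,u,v}

Registers:
  lower bound: {f,h,q,u,y} mutually conflict ⇒ χ ≥ 5
  5-colouring: c0={f}  c1={q}  c2={y}  c3={h,v}  c4={u}
  χ = 5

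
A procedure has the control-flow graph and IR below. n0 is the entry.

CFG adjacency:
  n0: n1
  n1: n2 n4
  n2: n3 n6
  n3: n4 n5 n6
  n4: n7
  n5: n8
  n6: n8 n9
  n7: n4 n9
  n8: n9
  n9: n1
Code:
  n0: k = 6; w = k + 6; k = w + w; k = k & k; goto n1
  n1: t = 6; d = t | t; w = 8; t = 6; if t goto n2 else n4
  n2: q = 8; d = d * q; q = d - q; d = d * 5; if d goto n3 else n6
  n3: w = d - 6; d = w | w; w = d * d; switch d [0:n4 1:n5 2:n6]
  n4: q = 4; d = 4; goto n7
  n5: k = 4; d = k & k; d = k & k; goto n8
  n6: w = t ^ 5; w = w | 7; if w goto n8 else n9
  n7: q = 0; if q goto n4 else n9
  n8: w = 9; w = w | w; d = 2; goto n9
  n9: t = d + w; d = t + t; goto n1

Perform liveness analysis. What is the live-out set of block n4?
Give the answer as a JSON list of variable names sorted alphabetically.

def/use:
  n0: def={k,w} ue=∅
  n1: def={d,t,w} ue=∅
  n2: def={d,q} ue={d}
  n3: def={d,w} ue={d}
  n4: def={d,q} ue=∅
  n5: def={d,k} ue=∅
  n6: def={w} ue={t}
  n7: def={q} ue=∅
  n8: def={d,w} ue=∅
  n9: def={d,t} ue={d,w}

Backward fixpoint:
  n0: in=∅ out=∅
  n1: in=∅ out={d,t,w}
  n2: in={d,t} out={d,t}
  n3: in={d,t} out={d,t,w}
  n4: in={w} out={d,w}
  n5: in=∅ out=∅
  n6: in={d,t} out={d,w}
  n7: in={d,w} out={d,w}
  n8: in=∅ out={d,w}
  n9: in={d,w} out=∅

live-out(n4) = ["d", "w"]

Answer: ["d", "w"]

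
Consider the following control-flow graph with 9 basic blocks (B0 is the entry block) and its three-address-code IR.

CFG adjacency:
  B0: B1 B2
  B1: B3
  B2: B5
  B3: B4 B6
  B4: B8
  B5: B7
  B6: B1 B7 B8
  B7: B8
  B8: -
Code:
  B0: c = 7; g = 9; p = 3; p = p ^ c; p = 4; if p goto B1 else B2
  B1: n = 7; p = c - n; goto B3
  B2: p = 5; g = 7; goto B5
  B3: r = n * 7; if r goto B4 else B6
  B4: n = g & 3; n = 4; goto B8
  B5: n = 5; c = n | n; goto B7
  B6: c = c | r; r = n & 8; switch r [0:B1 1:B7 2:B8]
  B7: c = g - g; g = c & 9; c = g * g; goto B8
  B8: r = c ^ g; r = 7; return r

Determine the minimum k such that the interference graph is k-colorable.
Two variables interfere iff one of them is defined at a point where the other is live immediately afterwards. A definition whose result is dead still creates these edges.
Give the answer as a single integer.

Answer: 4

Analysis:
Per-block:
  B0: def={c,g,p} ue=∅
  B1: def={n,p} ue={c}
  B2: def={g,p} ue=∅
  B3: def={r} ue={n}
  B4: def={n} ue={g}
  B5: def={c,n} ue=∅
  B6: def={c,r} ue={c,n,r}
  B7: def={c,g} ue={g}
  B8: def={r} ue={c,g}

Live sets:
  B0 li=∅ lo={c,g}
  B1 li={c,g} lo={c,g,n}
  B2 li=∅ lo={g}
  B3 li={c,g,n} lo={c,g,n,r}
  B4 li={c,g} lo={c,g}
  B5 li={g} lo={g}
  B6 li={c,g,n,r} lo={c,g}
  B7 li={g} lo={c,g}
  B8 li={c,g} lo=∅

Interfere edges:
  c↔{g,n,p,r}
  g↔{c,n,p,r}
  n↔{c,g,p,r}
  p↔{c,g,n}
  r↔{c,g,n}

Chromatic number:
  {c,g,n,p} pairwise interfere (4-clique) ⇒ χ ≥ 4
  assign c→R0 g→R1 n→R2 p→R3 r→R3 — no edge inside a register ⇒ χ ≤ 4
  χ = 4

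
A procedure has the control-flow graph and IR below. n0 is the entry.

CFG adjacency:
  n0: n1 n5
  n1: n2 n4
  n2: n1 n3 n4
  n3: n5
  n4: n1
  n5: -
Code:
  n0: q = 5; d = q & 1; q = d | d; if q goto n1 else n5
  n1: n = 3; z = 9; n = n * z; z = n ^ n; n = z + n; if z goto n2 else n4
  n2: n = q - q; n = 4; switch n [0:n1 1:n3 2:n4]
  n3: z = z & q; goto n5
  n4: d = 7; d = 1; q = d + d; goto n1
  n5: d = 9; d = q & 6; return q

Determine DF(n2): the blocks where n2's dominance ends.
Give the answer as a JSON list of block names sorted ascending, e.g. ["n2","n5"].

idom tree: n1←n0 n2←n1 n3←n2 n4←n1 n5←n0
Join-block Dom:
  n1: preds {n0,n2,n4}: {n0} ∩ {n0,n1,n2} ∩ {n0,n1,n4} = {n0}; idom=n0
  n4: preds {n1,n2}: {n0,n1} ∩ {n0,n1,n2} = {n0,n1}; idom=n1
  n5: preds {n0,n3}: {n0} ∩ {n0,n1,n2,n3} = {n0}; idom=n0

Frontier:
  n1←n0: walk · to n0
  n1←n2: walk n2→n1 to n0
  n1←n4: walk n4→n1 to n0
  n4←n1: walk · to n1
  n4←n2: walk n2 to n1
  n5←n0: walk · to n0
  n5←n3: walk n3→n2→n1 to n0
  n0: DF=∅
  n1: DF={n1,n5}
  n2: DF={n1,n4,n5}
  n3: DF={n5}
  n4: DF={n1}
  n5: DF=∅

DF(n2) = ["n1", "n4", "n5"]

Answer: ["n1", "n4", "n5"]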